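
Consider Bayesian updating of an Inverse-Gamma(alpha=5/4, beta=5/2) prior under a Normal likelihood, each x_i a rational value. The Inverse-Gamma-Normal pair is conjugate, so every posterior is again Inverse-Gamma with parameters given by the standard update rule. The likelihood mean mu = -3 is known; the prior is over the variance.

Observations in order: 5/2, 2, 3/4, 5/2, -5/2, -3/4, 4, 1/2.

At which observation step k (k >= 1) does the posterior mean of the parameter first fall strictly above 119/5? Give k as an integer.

k = 2

obs 1: x=5/2 → posterior Inverse-Gamma(7/4, 141/8)
obs 2: x=2 → posterior Inverse-Gamma(9/4, 241/8)
obs 3: x=3/4 → posterior Inverse-Gamma(11/4, 1189/32)
obs 4: x=5/2 → posterior Inverse-Gamma(13/4, 1673/32)
obs 5: x=-5/2 → posterior Inverse-Gamma(15/4, 1677/32)
obs 6: x=-3/4 → posterior Inverse-Gamma(17/4, 879/16)
obs 7: x=4 → posterior Inverse-Gamma(19/4, 1271/16)
obs 8: x=1/2 → posterior Inverse-Gamma(21/4, 1369/16)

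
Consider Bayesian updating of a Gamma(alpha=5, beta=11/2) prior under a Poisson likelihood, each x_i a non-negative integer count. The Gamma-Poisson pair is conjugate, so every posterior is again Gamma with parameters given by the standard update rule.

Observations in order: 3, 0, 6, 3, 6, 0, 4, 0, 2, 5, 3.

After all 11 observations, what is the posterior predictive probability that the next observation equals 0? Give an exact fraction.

obs 1: x=3 → posterior Gamma(8, 13/2)
obs 2: x=0 → posterior Gamma(8, 15/2)
obs 3: x=6 → posterior Gamma(14, 17/2)
obs 4: x=3 → posterior Gamma(17, 19/2)
obs 5: x=6 → posterior Gamma(23, 21/2)
obs 6: x=0 → posterior Gamma(23, 23/2)
obs 7: x=4 → posterior Gamma(27, 25/2)
obs 8: x=0 → posterior Gamma(27, 27/2)
obs 9: x=2 → posterior Gamma(29, 29/2)
obs 10: x=5 → posterior Gamma(34, 31/2)
obs 11: x=3 → posterior Gamma(37, 33/2)

153114307850917645896585281836147300651346291851801357473/1350571686708832152540938380931547726504504680633544921875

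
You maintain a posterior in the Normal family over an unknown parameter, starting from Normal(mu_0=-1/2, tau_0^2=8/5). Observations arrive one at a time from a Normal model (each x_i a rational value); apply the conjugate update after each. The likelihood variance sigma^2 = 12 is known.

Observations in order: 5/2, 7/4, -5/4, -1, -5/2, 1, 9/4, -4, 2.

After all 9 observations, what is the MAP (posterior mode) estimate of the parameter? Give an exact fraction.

-2/11

obs 1: x=5/2 → posterior Normal(-5/34, 24/17)
obs 2: x=7/4 → posterior Normal(1/19, 24/19)
obs 3: x=-5/4 → posterior Normal(-1/14, 8/7)
obs 4: x=-1 → posterior Normal(-7/46, 24/23)
obs 5: x=-5/2 → posterior Normal(-17/50, 24/25)
obs 6: x=1 → posterior Normal(-13/54, 8/9)
obs 7: x=9/4 → posterior Normal(-2/29, 24/29)
obs 8: x=-4 → posterior Normal(-10/31, 24/31)
obs 9: x=2 → posterior Normal(-2/11, 8/11)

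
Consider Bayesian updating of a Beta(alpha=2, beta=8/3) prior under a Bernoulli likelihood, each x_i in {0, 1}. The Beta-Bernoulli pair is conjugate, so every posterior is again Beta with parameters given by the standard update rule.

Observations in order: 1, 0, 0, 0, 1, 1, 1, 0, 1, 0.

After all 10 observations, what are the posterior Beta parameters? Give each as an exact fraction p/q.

alpha=7, beta=23/3

obs 1: x=1 → posterior Beta(3, 8/3)
obs 2: x=0 → posterior Beta(3, 11/3)
obs 3: x=0 → posterior Beta(3, 14/3)
obs 4: x=0 → posterior Beta(3, 17/3)
obs 5: x=1 → posterior Beta(4, 17/3)
obs 6: x=1 → posterior Beta(5, 17/3)
obs 7: x=1 → posterior Beta(6, 17/3)
obs 8: x=0 → posterior Beta(6, 20/3)
obs 9: x=1 → posterior Beta(7, 20/3)
obs 10: x=0 → posterior Beta(7, 23/3)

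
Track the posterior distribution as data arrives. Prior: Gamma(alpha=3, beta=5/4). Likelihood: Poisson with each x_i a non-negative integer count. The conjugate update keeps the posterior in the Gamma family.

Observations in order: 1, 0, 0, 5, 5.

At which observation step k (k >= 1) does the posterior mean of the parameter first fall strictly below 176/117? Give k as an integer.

k = 2

obs 1: x=1 → posterior Gamma(4, 9/4)
obs 2: x=0 → posterior Gamma(4, 13/4)
obs 3: x=0 → posterior Gamma(4, 17/4)
obs 4: x=5 → posterior Gamma(9, 21/4)
obs 5: x=5 → posterior Gamma(14, 25/4)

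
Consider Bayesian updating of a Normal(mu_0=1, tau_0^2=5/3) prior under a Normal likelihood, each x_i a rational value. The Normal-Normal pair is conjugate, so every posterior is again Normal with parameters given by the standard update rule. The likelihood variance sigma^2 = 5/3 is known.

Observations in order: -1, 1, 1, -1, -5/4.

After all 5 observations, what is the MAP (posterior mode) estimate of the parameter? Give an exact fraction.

-1/24

obs 1: x=-1 → posterior Normal(0, 5/6)
obs 2: x=1 → posterior Normal(1/3, 5/9)
obs 3: x=1 → posterior Normal(1/2, 5/12)
obs 4: x=-1 → posterior Normal(1/5, 1/3)
obs 5: x=-5/4 → posterior Normal(-1/24, 5/18)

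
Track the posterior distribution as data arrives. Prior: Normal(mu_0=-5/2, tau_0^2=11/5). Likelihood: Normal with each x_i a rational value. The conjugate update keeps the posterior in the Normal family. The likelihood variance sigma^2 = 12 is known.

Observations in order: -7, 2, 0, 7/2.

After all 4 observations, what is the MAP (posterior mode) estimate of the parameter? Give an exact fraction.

obs 1: x=-7 → posterior Normal(-227/71, 132/71)
obs 2: x=2 → posterior Normal(-5/2, 66/41)
obs 3: x=0 → posterior Normal(-205/93, 44/31)
obs 4: x=7/2 → posterior Normal(-333/208, 33/26)

-333/208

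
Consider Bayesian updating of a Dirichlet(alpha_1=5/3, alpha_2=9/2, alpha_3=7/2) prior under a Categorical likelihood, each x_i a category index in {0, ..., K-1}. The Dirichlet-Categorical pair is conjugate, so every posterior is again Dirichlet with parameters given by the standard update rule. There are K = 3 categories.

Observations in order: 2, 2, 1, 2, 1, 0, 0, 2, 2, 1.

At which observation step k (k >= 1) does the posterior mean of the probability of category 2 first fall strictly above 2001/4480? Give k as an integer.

k = 2

obs 1: x=2 → posterior Dirichlet(5/3, 9/2, 9/2)
obs 2: x=2 → posterior Dirichlet(5/3, 9/2, 11/2)
obs 3: x=1 → posterior Dirichlet(5/3, 11/2, 11/2)
obs 4: x=2 → posterior Dirichlet(5/3, 11/2, 13/2)
obs 5: x=1 → posterior Dirichlet(5/3, 13/2, 13/2)
obs 6: x=0 → posterior Dirichlet(8/3, 13/2, 13/2)
obs 7: x=0 → posterior Dirichlet(11/3, 13/2, 13/2)
obs 8: x=2 → posterior Dirichlet(11/3, 13/2, 15/2)
obs 9: x=2 → posterior Dirichlet(11/3, 13/2, 17/2)
obs 10: x=1 → posterior Dirichlet(11/3, 15/2, 17/2)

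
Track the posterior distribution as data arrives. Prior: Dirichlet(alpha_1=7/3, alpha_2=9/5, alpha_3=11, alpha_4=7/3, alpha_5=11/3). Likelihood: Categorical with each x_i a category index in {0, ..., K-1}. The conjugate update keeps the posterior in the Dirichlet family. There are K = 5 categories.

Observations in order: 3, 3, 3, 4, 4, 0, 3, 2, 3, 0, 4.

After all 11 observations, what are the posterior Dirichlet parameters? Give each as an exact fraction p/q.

obs 1: x=3 → posterior Dirichlet(7/3, 9/5, 11, 10/3, 11/3)
obs 2: x=3 → posterior Dirichlet(7/3, 9/5, 11, 13/3, 11/3)
obs 3: x=3 → posterior Dirichlet(7/3, 9/5, 11, 16/3, 11/3)
obs 4: x=4 → posterior Dirichlet(7/3, 9/5, 11, 16/3, 14/3)
obs 5: x=4 → posterior Dirichlet(7/3, 9/5, 11, 16/3, 17/3)
obs 6: x=0 → posterior Dirichlet(10/3, 9/5, 11, 16/3, 17/3)
obs 7: x=3 → posterior Dirichlet(10/3, 9/5, 11, 19/3, 17/3)
obs 8: x=2 → posterior Dirichlet(10/3, 9/5, 12, 19/3, 17/3)
obs 9: x=3 → posterior Dirichlet(10/3, 9/5, 12, 22/3, 17/3)
obs 10: x=0 → posterior Dirichlet(13/3, 9/5, 12, 22/3, 17/3)
obs 11: x=4 → posterior Dirichlet(13/3, 9/5, 12, 22/3, 20/3)

alpha_1=13/3, alpha_2=9/5, alpha_3=12, alpha_4=22/3, alpha_5=20/3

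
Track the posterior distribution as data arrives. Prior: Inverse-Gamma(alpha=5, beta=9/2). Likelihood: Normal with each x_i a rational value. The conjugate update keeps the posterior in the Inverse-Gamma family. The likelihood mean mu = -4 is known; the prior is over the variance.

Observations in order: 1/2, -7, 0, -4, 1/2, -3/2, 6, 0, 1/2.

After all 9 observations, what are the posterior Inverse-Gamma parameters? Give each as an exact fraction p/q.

obs 1: x=1/2 → posterior Inverse-Gamma(11/2, 117/8)
obs 2: x=-7 → posterior Inverse-Gamma(6, 153/8)
obs 3: x=0 → posterior Inverse-Gamma(13/2, 217/8)
obs 4: x=-4 → posterior Inverse-Gamma(7, 217/8)
obs 5: x=1/2 → posterior Inverse-Gamma(15/2, 149/4)
obs 6: x=-3/2 → posterior Inverse-Gamma(8, 323/8)
obs 7: x=6 → posterior Inverse-Gamma(17/2, 723/8)
obs 8: x=0 → posterior Inverse-Gamma(9, 787/8)
obs 9: x=1/2 → posterior Inverse-Gamma(19/2, 217/2)

alpha=19/2, beta=217/2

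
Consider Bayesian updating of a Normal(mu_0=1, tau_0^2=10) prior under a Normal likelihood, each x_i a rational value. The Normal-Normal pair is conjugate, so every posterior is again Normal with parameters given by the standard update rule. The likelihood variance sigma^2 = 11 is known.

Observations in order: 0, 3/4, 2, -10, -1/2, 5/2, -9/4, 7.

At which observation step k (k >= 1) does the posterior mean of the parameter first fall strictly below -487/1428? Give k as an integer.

k = 4

obs 1: x=0 → posterior Normal(11/21, 110/21)
obs 2: x=3/4 → posterior Normal(37/62, 110/31)
obs 3: x=2 → posterior Normal(77/82, 110/41)
obs 4: x=-10 → posterior Normal(-41/34, 110/51)
obs 5: x=-1/2 → posterior Normal(-133/122, 110/61)
obs 6: x=5/2 → posterior Normal(-83/142, 110/71)
obs 7: x=-9/4 → posterior Normal(-64/81, 110/81)
obs 8: x=7 → posterior Normal(6/91, 110/91)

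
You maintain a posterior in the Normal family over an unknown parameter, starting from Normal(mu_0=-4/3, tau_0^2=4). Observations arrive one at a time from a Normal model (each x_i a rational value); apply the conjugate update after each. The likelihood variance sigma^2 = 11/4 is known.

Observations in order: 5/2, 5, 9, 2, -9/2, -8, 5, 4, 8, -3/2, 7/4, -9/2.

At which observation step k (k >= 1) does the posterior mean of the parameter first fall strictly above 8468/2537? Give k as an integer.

obs 1: x=5/2 → posterior Normal(76/81, 44/27)
obs 2: x=5 → posterior Normal(316/129, 44/43)
obs 3: x=9 → posterior Normal(748/177, 44/59)
obs 4: x=2 → posterior Normal(844/225, 44/75)
obs 5: x=-9/2 → posterior Normal(628/273, 44/91)
obs 6: x=-8 → posterior Normal(244/321, 44/107)
obs 7: x=5 → posterior Normal(484/369, 44/123)
obs 8: x=4 → posterior Normal(676/417, 44/139)
obs 9: x=8 → posterior Normal(212/93, 44/155)
obs 10: x=-3/2 → posterior Normal(52/27, 44/171)
obs 11: x=7/4 → posterior Normal(1072/561, 4/17)
obs 12: x=-9/2 → posterior Normal(856/609, 44/203)

k = 3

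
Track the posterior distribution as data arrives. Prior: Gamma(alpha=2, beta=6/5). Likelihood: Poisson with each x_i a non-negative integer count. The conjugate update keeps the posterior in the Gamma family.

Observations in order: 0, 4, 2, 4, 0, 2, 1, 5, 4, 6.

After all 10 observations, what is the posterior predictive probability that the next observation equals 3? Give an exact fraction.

17299458119054199634343898583013480271128956016651141120000/82391907081252241482446054994858845541258598700475465198781

obs 1: x=0 → posterior Gamma(2, 11/5)
obs 2: x=4 → posterior Gamma(6, 16/5)
obs 3: x=2 → posterior Gamma(8, 21/5)
obs 4: x=4 → posterior Gamma(12, 26/5)
obs 5: x=0 → posterior Gamma(12, 31/5)
obs 6: x=2 → posterior Gamma(14, 36/5)
obs 7: x=1 → posterior Gamma(15, 41/5)
obs 8: x=5 → posterior Gamma(20, 46/5)
obs 9: x=4 → posterior Gamma(24, 51/5)
obs 10: x=6 → posterior Gamma(30, 56/5)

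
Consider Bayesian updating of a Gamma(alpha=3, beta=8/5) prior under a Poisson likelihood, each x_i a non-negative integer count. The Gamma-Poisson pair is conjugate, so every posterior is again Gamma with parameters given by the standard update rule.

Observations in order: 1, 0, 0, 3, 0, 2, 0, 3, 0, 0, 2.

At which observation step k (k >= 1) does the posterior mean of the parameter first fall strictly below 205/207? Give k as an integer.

obs 1: x=1 → posterior Gamma(4, 13/5)
obs 2: x=0 → posterior Gamma(4, 18/5)
obs 3: x=0 → posterior Gamma(4, 23/5)
obs 4: x=3 → posterior Gamma(7, 28/5)
obs 5: x=0 → posterior Gamma(7, 33/5)
obs 6: x=2 → posterior Gamma(9, 38/5)
obs 7: x=0 → posterior Gamma(9, 43/5)
obs 8: x=3 → posterior Gamma(12, 48/5)
obs 9: x=0 → posterior Gamma(12, 53/5)
obs 10: x=0 → posterior Gamma(12, 58/5)
obs 11: x=2 → posterior Gamma(14, 63/5)

k = 3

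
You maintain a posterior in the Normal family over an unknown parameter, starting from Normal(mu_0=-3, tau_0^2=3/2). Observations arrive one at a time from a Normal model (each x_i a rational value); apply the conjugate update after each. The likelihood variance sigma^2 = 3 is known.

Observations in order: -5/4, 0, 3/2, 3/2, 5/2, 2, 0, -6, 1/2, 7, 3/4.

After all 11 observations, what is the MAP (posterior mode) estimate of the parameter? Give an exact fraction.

obs 1: x=-5/4 → posterior Normal(-29/12, 1)
obs 2: x=0 → posterior Normal(-29/16, 3/4)
obs 3: x=3/2 → posterior Normal(-23/20, 3/5)
obs 4: x=3/2 → posterior Normal(-17/24, 1/2)
obs 5: x=5/2 → posterior Normal(-1/4, 3/7)
obs 6: x=2 → posterior Normal(1/32, 3/8)
obs 7: x=0 → posterior Normal(1/36, 1/3)
obs 8: x=-6 → posterior Normal(-23/40, 3/10)
obs 9: x=1/2 → posterior Normal(-21/44, 3/11)
obs 10: x=7 → posterior Normal(7/48, 1/4)
obs 11: x=3/4 → posterior Normal(5/26, 3/13)

5/26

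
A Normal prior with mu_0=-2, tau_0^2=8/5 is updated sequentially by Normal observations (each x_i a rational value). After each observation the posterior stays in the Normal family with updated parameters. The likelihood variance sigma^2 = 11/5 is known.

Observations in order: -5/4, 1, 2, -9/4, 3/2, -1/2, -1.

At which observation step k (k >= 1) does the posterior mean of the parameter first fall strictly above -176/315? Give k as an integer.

k = 3

obs 1: x=-5/4 → posterior Normal(-32/19, 88/95)
obs 2: x=1 → posterior Normal(-8/9, 88/135)
obs 3: x=2 → posterior Normal(-8/35, 88/175)
obs 4: x=-9/4 → posterior Normal(-26/43, 88/215)
obs 5: x=3/2 → posterior Normal(-14/51, 88/255)
obs 6: x=-1/2 → posterior Normal(-18/59, 88/295)
obs 7: x=-1 → posterior Normal(-26/67, 88/335)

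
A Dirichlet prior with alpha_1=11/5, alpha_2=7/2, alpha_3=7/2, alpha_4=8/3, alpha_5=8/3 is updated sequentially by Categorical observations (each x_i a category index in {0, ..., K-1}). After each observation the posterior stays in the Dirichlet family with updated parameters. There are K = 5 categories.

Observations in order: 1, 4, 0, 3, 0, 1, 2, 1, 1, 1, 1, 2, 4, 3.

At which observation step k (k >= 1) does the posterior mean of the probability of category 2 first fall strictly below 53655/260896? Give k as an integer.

k = 3

obs 1: x=1 → posterior Dirichlet(11/5, 9/2, 7/2, 8/3, 8/3)
obs 2: x=4 → posterior Dirichlet(11/5, 9/2, 7/2, 8/3, 11/3)
obs 3: x=0 → posterior Dirichlet(16/5, 9/2, 7/2, 8/3, 11/3)
obs 4: x=3 → posterior Dirichlet(16/5, 9/2, 7/2, 11/3, 11/3)
obs 5: x=0 → posterior Dirichlet(21/5, 9/2, 7/2, 11/3, 11/3)
obs 6: x=1 → posterior Dirichlet(21/5, 11/2, 7/2, 11/3, 11/3)
obs 7: x=2 → posterior Dirichlet(21/5, 11/2, 9/2, 11/3, 11/3)
obs 8: x=1 → posterior Dirichlet(21/5, 13/2, 9/2, 11/3, 11/3)
obs 9: x=1 → posterior Dirichlet(21/5, 15/2, 9/2, 11/3, 11/3)
obs 10: x=1 → posterior Dirichlet(21/5, 17/2, 9/2, 11/3, 11/3)
obs 11: x=1 → posterior Dirichlet(21/5, 19/2, 9/2, 11/3, 11/3)
obs 12: x=2 → posterior Dirichlet(21/5, 19/2, 11/2, 11/3, 11/3)
obs 13: x=4 → posterior Dirichlet(21/5, 19/2, 11/2, 11/3, 14/3)
obs 14: x=3 → posterior Dirichlet(21/5, 19/2, 11/2, 14/3, 14/3)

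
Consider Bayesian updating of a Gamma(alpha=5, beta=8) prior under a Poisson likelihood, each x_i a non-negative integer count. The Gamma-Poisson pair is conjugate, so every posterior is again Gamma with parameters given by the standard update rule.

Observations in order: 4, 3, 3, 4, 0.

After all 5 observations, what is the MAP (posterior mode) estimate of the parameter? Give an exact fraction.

18/13

obs 1: x=4 → posterior Gamma(9, 9)
obs 2: x=3 → posterior Gamma(12, 10)
obs 3: x=3 → posterior Gamma(15, 11)
obs 4: x=4 → posterior Gamma(19, 12)
obs 5: x=0 → posterior Gamma(19, 13)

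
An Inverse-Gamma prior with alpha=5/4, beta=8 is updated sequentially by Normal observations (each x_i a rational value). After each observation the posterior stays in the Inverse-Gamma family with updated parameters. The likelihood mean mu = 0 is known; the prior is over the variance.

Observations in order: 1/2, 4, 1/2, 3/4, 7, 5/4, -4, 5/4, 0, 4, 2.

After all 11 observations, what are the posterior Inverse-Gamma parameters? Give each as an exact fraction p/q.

obs 1: x=1/2 → posterior Inverse-Gamma(7/4, 65/8)
obs 2: x=4 → posterior Inverse-Gamma(9/4, 129/8)
obs 3: x=1/2 → posterior Inverse-Gamma(11/4, 65/4)
obs 4: x=3/4 → posterior Inverse-Gamma(13/4, 529/32)
obs 5: x=7 → posterior Inverse-Gamma(15/4, 1313/32)
obs 6: x=5/4 → posterior Inverse-Gamma(17/4, 669/16)
obs 7: x=-4 → posterior Inverse-Gamma(19/4, 797/16)
obs 8: x=5/4 → posterior Inverse-Gamma(21/4, 1619/32)
obs 9: x=0 → posterior Inverse-Gamma(23/4, 1619/32)
obs 10: x=4 → posterior Inverse-Gamma(25/4, 1875/32)
obs 11: x=2 → posterior Inverse-Gamma(27/4, 1939/32)

alpha=27/4, beta=1939/32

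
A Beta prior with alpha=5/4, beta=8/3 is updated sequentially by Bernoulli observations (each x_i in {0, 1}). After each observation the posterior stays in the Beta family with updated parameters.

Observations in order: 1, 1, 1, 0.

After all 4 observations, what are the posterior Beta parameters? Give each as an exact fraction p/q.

alpha=17/4, beta=11/3

obs 1: x=1 → posterior Beta(9/4, 8/3)
obs 2: x=1 → posterior Beta(13/4, 8/3)
obs 3: x=1 → posterior Beta(17/4, 8/3)
obs 4: x=0 → posterior Beta(17/4, 11/3)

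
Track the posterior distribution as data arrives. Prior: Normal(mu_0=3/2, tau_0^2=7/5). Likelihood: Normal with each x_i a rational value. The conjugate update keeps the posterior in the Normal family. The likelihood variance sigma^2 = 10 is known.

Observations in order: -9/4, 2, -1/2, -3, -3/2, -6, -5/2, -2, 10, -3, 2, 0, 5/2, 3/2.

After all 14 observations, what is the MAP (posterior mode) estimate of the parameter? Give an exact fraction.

obs 1: x=-9/4 → posterior Normal(79/76, 70/57)
obs 2: x=2 → posterior Normal(293/256, 35/32)
obs 3: x=-1/2 → posterior Normal(279/284, 70/71)
obs 4: x=-3 → posterior Normal(5/8, 35/39)
obs 5: x=-3/2 → posterior Normal(9/20, 14/17)
obs 6: x=-6 → posterior Normal(-15/368, 35/46)
obs 7: x=-5/2 → posterior Normal(-85/396, 70/99)
obs 8: x=-2 → posterior Normal(-141/424, 35/53)
obs 9: x=10 → posterior Normal(139/452, 70/113)
obs 10: x=-3 → posterior Normal(11/96, 7/12)
obs 11: x=2 → posterior Normal(111/508, 70/127)
obs 12: x=0 → posterior Normal(111/536, 35/67)
obs 13: x=5/2 → posterior Normal(181/564, 70/141)
obs 14: x=3/2 → posterior Normal(223/592, 35/74)

223/592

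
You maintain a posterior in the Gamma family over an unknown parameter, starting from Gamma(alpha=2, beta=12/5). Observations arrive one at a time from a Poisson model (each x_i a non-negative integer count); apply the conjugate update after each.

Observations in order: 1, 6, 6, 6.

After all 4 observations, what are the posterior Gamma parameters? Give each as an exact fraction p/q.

alpha=21, beta=32/5

obs 1: x=1 → posterior Gamma(3, 17/5)
obs 2: x=6 → posterior Gamma(9, 22/5)
obs 3: x=6 → posterior Gamma(15, 27/5)
obs 4: x=6 → posterior Gamma(21, 32/5)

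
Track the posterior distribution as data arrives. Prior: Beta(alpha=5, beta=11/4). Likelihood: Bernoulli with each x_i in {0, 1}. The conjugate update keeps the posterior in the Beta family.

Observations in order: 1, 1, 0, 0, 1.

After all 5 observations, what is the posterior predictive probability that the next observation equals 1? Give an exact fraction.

32/51

obs 1: x=1 → posterior Beta(6, 11/4)
obs 2: x=1 → posterior Beta(7, 11/4)
obs 3: x=0 → posterior Beta(7, 15/4)
obs 4: x=0 → posterior Beta(7, 19/4)
obs 5: x=1 → posterior Beta(8, 19/4)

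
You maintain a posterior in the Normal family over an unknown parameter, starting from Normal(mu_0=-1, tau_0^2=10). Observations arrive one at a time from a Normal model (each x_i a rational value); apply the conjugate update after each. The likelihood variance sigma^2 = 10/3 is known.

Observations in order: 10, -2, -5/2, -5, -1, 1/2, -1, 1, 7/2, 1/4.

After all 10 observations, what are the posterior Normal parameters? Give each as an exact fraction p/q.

obs 1: x=10 → posterior Normal(29/4, 5/2)
obs 2: x=-2 → posterior Normal(23/7, 10/7)
obs 3: x=-5/2 → posterior Normal(31/20, 1)
obs 4: x=-5 → posterior Normal(1/26, 10/13)
obs 5: x=-1 → posterior Normal(-5/32, 5/8)
obs 6: x=1/2 → posterior Normal(-1/19, 10/19)
obs 7: x=-1 → posterior Normal(-2/11, 5/11)
obs 8: x=1 → posterior Normal(-1/25, 2/5)
obs 9: x=7/2 → posterior Normal(19/56, 5/14)
obs 10: x=1/4 → posterior Normal(41/124, 10/31)

mu_0=41/124, tau_0^2=10/31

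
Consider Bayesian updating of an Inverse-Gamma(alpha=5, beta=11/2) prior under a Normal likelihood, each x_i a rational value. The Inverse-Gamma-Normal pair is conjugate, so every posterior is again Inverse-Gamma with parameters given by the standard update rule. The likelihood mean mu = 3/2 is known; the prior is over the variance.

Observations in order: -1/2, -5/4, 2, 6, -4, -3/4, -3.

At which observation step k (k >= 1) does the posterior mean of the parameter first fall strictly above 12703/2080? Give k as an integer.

obs 1: x=-1/2 → posterior Inverse-Gamma(11/2, 15/2)
obs 2: x=-5/4 → posterior Inverse-Gamma(6, 361/32)
obs 3: x=2 → posterior Inverse-Gamma(13/2, 365/32)
obs 4: x=6 → posterior Inverse-Gamma(7, 689/32)
obs 5: x=-4 → posterior Inverse-Gamma(15/2, 1173/32)
obs 6: x=-3/4 → posterior Inverse-Gamma(8, 627/16)
obs 7: x=-3 → posterior Inverse-Gamma(17/2, 789/16)

k = 7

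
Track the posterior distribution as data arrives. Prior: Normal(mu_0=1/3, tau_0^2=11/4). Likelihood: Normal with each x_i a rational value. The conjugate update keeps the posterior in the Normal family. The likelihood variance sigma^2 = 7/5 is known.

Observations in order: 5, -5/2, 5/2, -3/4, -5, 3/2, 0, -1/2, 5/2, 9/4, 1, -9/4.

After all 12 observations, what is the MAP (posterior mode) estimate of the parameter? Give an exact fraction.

2587/8256

obs 1: x=5 → posterior Normal(853/249, 77/83)
obs 2: x=-5/2 → posterior Normal(881/828, 77/138)
obs 3: x=5/2 → posterior Normal(853/579, 77/193)
obs 4: x=-3/4 → posterior Normal(2917/2976, 77/248)
obs 5: x=-5 → posterior Normal(-383/3636, 77/303)
obs 6: x=3/2 → posterior Normal(607/4296, 77/358)
obs 7: x=0 → posterior Normal(607/4956, 11/59)
obs 8: x=-1/2 → posterior Normal(277/5616, 77/468)
obs 9: x=5/2 → posterior Normal(1927/6276, 77/523)
obs 10: x=9/4 → posterior Normal(853/1734, 77/578)
obs 11: x=1 → posterior Normal(1018/1899, 77/633)
obs 12: x=-9/4 → posterior Normal(2587/8256, 77/688)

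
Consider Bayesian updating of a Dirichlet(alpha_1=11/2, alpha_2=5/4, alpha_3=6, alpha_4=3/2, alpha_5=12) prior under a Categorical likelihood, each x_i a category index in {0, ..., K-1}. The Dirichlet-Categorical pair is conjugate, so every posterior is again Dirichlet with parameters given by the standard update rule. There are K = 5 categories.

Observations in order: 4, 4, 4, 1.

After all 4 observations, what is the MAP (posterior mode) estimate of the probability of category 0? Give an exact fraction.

obs 1: x=4 → posterior Dirichlet(11/2, 5/4, 6, 3/2, 13)
obs 2: x=4 → posterior Dirichlet(11/2, 5/4, 6, 3/2, 14)
obs 3: x=4 → posterior Dirichlet(11/2, 5/4, 6, 3/2, 15)
obs 4: x=1 → posterior Dirichlet(11/2, 9/4, 6, 3/2, 15)

18/101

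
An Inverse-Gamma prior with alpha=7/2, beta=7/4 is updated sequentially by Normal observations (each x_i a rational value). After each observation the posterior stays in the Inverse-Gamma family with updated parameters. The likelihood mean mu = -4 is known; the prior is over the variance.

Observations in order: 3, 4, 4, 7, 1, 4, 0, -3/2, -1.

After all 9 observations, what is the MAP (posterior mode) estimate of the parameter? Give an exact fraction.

1687/72

obs 1: x=3 → posterior Inverse-Gamma(4, 105/4)
obs 2: x=4 → posterior Inverse-Gamma(9/2, 233/4)
obs 3: x=4 → posterior Inverse-Gamma(5, 361/4)
obs 4: x=7 → posterior Inverse-Gamma(11/2, 603/4)
obs 5: x=1 → posterior Inverse-Gamma(6, 653/4)
obs 6: x=4 → posterior Inverse-Gamma(13/2, 781/4)
obs 7: x=0 → posterior Inverse-Gamma(7, 813/4)
obs 8: x=-3/2 → posterior Inverse-Gamma(15/2, 1651/8)
obs 9: x=-1 → posterior Inverse-Gamma(8, 1687/8)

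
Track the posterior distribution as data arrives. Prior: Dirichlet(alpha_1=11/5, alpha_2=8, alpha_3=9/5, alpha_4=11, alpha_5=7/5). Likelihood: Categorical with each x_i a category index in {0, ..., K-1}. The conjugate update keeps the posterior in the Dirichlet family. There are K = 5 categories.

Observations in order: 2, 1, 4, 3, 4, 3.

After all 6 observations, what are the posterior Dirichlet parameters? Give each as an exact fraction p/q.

obs 1: x=2 → posterior Dirichlet(11/5, 8, 14/5, 11, 7/5)
obs 2: x=1 → posterior Dirichlet(11/5, 9, 14/5, 11, 7/5)
obs 3: x=4 → posterior Dirichlet(11/5, 9, 14/5, 11, 12/5)
obs 4: x=3 → posterior Dirichlet(11/5, 9, 14/5, 12, 12/5)
obs 5: x=4 → posterior Dirichlet(11/5, 9, 14/5, 12, 17/5)
obs 6: x=3 → posterior Dirichlet(11/5, 9, 14/5, 13, 17/5)

alpha_1=11/5, alpha_2=9, alpha_3=14/5, alpha_4=13, alpha_5=17/5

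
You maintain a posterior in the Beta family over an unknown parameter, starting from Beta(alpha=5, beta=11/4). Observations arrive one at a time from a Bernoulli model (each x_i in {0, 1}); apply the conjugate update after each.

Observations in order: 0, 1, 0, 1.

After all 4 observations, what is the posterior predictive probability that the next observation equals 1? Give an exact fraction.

obs 1: x=0 → posterior Beta(5, 15/4)
obs 2: x=1 → posterior Beta(6, 15/4)
obs 3: x=0 → posterior Beta(6, 19/4)
obs 4: x=1 → posterior Beta(7, 19/4)

28/47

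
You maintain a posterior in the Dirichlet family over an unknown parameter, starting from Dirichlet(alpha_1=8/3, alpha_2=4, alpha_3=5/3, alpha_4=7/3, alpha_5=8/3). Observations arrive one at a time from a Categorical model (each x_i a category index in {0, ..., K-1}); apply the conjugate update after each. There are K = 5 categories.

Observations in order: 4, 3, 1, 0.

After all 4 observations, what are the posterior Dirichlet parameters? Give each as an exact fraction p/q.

obs 1: x=4 → posterior Dirichlet(8/3, 4, 5/3, 7/3, 11/3)
obs 2: x=3 → posterior Dirichlet(8/3, 4, 5/3, 10/3, 11/3)
obs 3: x=1 → posterior Dirichlet(8/3, 5, 5/3, 10/3, 11/3)
obs 4: x=0 → posterior Dirichlet(11/3, 5, 5/3, 10/3, 11/3)

alpha_1=11/3, alpha_2=5, alpha_3=5/3, alpha_4=10/3, alpha_5=11/3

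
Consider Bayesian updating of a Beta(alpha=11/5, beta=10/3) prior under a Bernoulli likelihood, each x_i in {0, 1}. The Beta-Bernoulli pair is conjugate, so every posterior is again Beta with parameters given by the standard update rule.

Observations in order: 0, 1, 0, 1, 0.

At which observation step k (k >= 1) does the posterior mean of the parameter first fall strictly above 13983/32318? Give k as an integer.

obs 1: x=0 → posterior Beta(11/5, 13/3)
obs 2: x=1 → posterior Beta(16/5, 13/3)
obs 3: x=0 → posterior Beta(16/5, 16/3)
obs 4: x=1 → posterior Beta(21/5, 16/3)
obs 5: x=0 → posterior Beta(21/5, 19/3)

k = 4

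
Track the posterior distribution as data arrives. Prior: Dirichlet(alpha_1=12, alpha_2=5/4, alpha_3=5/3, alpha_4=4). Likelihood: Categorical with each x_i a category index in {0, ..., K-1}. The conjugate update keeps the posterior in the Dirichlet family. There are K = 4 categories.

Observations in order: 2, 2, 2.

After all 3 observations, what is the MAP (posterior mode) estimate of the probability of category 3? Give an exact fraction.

obs 1: x=2 → posterior Dirichlet(12, 5/4, 8/3, 4)
obs 2: x=2 → posterior Dirichlet(12, 5/4, 11/3, 4)
obs 3: x=2 → posterior Dirichlet(12, 5/4, 14/3, 4)

36/215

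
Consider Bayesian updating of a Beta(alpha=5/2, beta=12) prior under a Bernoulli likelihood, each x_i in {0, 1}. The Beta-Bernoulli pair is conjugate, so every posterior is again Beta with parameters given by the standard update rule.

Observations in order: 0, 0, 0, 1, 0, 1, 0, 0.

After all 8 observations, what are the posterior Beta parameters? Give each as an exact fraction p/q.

obs 1: x=0 → posterior Beta(5/2, 13)
obs 2: x=0 → posterior Beta(5/2, 14)
obs 3: x=0 → posterior Beta(5/2, 15)
obs 4: x=1 → posterior Beta(7/2, 15)
obs 5: x=0 → posterior Beta(7/2, 16)
obs 6: x=1 → posterior Beta(9/2, 16)
obs 7: x=0 → posterior Beta(9/2, 17)
obs 8: x=0 → posterior Beta(9/2, 18)

alpha=9/2, beta=18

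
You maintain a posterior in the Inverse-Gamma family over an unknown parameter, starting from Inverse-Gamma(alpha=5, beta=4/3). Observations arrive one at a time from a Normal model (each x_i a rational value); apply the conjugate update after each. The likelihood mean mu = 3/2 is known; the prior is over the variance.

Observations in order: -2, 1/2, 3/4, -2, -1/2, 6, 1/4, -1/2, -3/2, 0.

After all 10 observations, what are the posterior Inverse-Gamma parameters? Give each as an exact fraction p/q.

obs 1: x=-2 → posterior Inverse-Gamma(11/2, 179/24)
obs 2: x=1/2 → posterior Inverse-Gamma(6, 191/24)
obs 3: x=3/4 → posterior Inverse-Gamma(13/2, 791/96)
obs 4: x=-2 → posterior Inverse-Gamma(7, 1379/96)
obs 5: x=-1/2 → posterior Inverse-Gamma(15/2, 1571/96)
obs 6: x=6 → posterior Inverse-Gamma(8, 2543/96)
obs 7: x=1/4 → posterior Inverse-Gamma(17/2, 1309/48)
obs 8: x=-1/2 → posterior Inverse-Gamma(9, 1405/48)
obs 9: x=-3/2 → posterior Inverse-Gamma(19/2, 1621/48)
obs 10: x=0 → posterior Inverse-Gamma(10, 1675/48)

alpha=10, beta=1675/48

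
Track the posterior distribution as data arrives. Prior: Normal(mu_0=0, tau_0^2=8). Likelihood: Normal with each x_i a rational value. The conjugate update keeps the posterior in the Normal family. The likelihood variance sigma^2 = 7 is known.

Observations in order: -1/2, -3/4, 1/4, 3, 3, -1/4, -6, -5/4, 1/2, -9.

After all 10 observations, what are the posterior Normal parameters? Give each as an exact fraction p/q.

obs 1: x=-1/2 → posterior Normal(-4/15, 56/15)
obs 2: x=-3/4 → posterior Normal(-10/23, 56/23)
obs 3: x=1/4 → posterior Normal(-8/31, 56/31)
obs 4: x=3 → posterior Normal(16/39, 56/39)
obs 5: x=3 → posterior Normal(40/47, 56/47)
obs 6: x=-1/4 → posterior Normal(38/55, 56/55)
obs 7: x=-6 → posterior Normal(-10/63, 8/9)
obs 8: x=-5/4 → posterior Normal(-20/71, 56/71)
obs 9: x=1/2 → posterior Normal(-16/79, 56/79)
obs 10: x=-9 → posterior Normal(-88/87, 56/87)

mu_0=-88/87, tau_0^2=56/87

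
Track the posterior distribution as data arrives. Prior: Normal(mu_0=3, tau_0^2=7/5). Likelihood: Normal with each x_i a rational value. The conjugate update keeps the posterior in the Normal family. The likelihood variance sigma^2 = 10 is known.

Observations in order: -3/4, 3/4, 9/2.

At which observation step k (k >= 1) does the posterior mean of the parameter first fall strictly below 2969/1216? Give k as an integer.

k = 2

obs 1: x=-3/4 → posterior Normal(193/76, 70/57)
obs 2: x=3/4 → posterior Normal(75/32, 35/32)
obs 3: x=9/2 → posterior Normal(363/142, 70/71)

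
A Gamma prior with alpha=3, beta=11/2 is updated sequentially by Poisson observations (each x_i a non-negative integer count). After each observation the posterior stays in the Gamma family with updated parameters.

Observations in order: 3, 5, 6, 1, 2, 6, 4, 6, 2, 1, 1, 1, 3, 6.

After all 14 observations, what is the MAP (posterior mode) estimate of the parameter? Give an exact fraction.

obs 1: x=3 → posterior Gamma(6, 13/2)
obs 2: x=5 → posterior Gamma(11, 15/2)
obs 3: x=6 → posterior Gamma(17, 17/2)
obs 4: x=1 → posterior Gamma(18, 19/2)
obs 5: x=2 → posterior Gamma(20, 21/2)
obs 6: x=6 → posterior Gamma(26, 23/2)
obs 7: x=4 → posterior Gamma(30, 25/2)
obs 8: x=6 → posterior Gamma(36, 27/2)
obs 9: x=2 → posterior Gamma(38, 29/2)
obs 10: x=1 → posterior Gamma(39, 31/2)
obs 11: x=1 → posterior Gamma(40, 33/2)
obs 12: x=1 → posterior Gamma(41, 35/2)
obs 13: x=3 → posterior Gamma(44, 37/2)
obs 14: x=6 → posterior Gamma(50, 39/2)

98/39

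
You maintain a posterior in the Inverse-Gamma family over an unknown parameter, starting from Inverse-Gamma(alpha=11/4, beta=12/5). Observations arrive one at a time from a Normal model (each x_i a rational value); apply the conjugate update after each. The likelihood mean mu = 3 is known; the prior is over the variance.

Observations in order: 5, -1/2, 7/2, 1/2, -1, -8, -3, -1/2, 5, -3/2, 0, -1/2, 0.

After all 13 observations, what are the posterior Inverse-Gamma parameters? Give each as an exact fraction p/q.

obs 1: x=5 → posterior Inverse-Gamma(13/4, 22/5)
obs 2: x=-1/2 → posterior Inverse-Gamma(15/4, 421/40)
obs 3: x=7/2 → posterior Inverse-Gamma(17/4, 213/20)
obs 4: x=1/2 → posterior Inverse-Gamma(19/4, 551/40)
obs 5: x=-1 → posterior Inverse-Gamma(21/4, 871/40)
obs 6: x=-8 → posterior Inverse-Gamma(23/4, 3291/40)
obs 7: x=-3 → posterior Inverse-Gamma(25/4, 4011/40)
obs 8: x=-1/2 → posterior Inverse-Gamma(27/4, 532/5)
obs 9: x=5 → posterior Inverse-Gamma(29/4, 542/5)
obs 10: x=-3/2 → posterior Inverse-Gamma(31/4, 4741/40)
obs 11: x=0 → posterior Inverse-Gamma(33/4, 4921/40)
obs 12: x=-1/2 → posterior Inverse-Gamma(35/4, 2583/20)
obs 13: x=0 → posterior Inverse-Gamma(37/4, 2673/20)

alpha=37/4, beta=2673/20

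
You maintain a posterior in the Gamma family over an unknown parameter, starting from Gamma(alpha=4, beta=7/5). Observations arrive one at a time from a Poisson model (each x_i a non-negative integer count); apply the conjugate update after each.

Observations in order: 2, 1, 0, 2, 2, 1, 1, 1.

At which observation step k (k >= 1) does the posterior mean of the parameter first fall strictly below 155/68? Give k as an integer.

k = 2

obs 1: x=2 → posterior Gamma(6, 12/5)
obs 2: x=1 → posterior Gamma(7, 17/5)
obs 3: x=0 → posterior Gamma(7, 22/5)
obs 4: x=2 → posterior Gamma(9, 27/5)
obs 5: x=2 → posterior Gamma(11, 32/5)
obs 6: x=1 → posterior Gamma(12, 37/5)
obs 7: x=1 → posterior Gamma(13, 42/5)
obs 8: x=1 → posterior Gamma(14, 47/5)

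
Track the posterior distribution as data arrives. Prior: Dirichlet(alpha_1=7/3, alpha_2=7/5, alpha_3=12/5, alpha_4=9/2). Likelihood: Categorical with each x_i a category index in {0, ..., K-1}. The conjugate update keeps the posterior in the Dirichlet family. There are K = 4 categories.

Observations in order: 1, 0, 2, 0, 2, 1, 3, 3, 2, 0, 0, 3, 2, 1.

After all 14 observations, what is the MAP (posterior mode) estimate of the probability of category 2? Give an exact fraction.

obs 1: x=1 → posterior Dirichlet(7/3, 12/5, 12/5, 9/2)
obs 2: x=0 → posterior Dirichlet(10/3, 12/5, 12/5, 9/2)
obs 3: x=2 → posterior Dirichlet(10/3, 12/5, 17/5, 9/2)
obs 4: x=0 → posterior Dirichlet(13/3, 12/5, 17/5, 9/2)
obs 5: x=2 → posterior Dirichlet(13/3, 12/5, 22/5, 9/2)
obs 6: x=1 → posterior Dirichlet(13/3, 17/5, 22/5, 9/2)
obs 7: x=3 → posterior Dirichlet(13/3, 17/5, 22/5, 11/2)
obs 8: x=3 → posterior Dirichlet(13/3, 17/5, 22/5, 13/2)
obs 9: x=2 → posterior Dirichlet(13/3, 17/5, 27/5, 13/2)
obs 10: x=0 → posterior Dirichlet(16/3, 17/5, 27/5, 13/2)
obs 11: x=0 → posterior Dirichlet(19/3, 17/5, 27/5, 13/2)
obs 12: x=3 → posterior Dirichlet(19/3, 17/5, 27/5, 15/2)
obs 13: x=2 → posterior Dirichlet(19/3, 17/5, 32/5, 15/2)
obs 14: x=1 → posterior Dirichlet(19/3, 22/5, 32/5, 15/2)

162/619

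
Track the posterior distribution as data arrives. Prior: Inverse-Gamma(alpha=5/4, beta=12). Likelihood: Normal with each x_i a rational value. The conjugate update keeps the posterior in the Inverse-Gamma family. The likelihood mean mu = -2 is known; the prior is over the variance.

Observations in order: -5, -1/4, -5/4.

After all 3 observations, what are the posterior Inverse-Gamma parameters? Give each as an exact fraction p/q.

alpha=11/4, beta=293/16

obs 1: x=-5 → posterior Inverse-Gamma(7/4, 33/2)
obs 2: x=-1/4 → posterior Inverse-Gamma(9/4, 577/32)
obs 3: x=-5/4 → posterior Inverse-Gamma(11/4, 293/16)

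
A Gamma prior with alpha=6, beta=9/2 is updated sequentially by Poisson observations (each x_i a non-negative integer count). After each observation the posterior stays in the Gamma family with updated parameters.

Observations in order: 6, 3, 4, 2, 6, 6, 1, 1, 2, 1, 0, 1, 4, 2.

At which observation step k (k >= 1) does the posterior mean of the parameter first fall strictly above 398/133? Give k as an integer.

obs 1: x=6 → posterior Gamma(12, 11/2)
obs 2: x=3 → posterior Gamma(15, 13/2)
obs 3: x=4 → posterior Gamma(19, 15/2)
obs 4: x=2 → posterior Gamma(21, 17/2)
obs 5: x=6 → posterior Gamma(27, 19/2)
obs 6: x=6 → posterior Gamma(33, 21/2)
obs 7: x=1 → posterior Gamma(34, 23/2)
obs 8: x=1 → posterior Gamma(35, 25/2)
obs 9: x=2 → posterior Gamma(37, 27/2)
obs 10: x=1 → posterior Gamma(38, 29/2)
obs 11: x=0 → posterior Gamma(38, 31/2)
obs 12: x=1 → posterior Gamma(39, 33/2)
obs 13: x=4 → posterior Gamma(43, 35/2)
obs 14: x=2 → posterior Gamma(45, 37/2)

k = 6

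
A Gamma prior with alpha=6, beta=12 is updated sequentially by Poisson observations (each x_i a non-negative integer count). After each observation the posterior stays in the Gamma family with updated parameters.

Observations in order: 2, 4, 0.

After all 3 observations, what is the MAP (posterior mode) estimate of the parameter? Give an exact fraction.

obs 1: x=2 → posterior Gamma(8, 13)
obs 2: x=4 → posterior Gamma(12, 14)
obs 3: x=0 → posterior Gamma(12, 15)

11/15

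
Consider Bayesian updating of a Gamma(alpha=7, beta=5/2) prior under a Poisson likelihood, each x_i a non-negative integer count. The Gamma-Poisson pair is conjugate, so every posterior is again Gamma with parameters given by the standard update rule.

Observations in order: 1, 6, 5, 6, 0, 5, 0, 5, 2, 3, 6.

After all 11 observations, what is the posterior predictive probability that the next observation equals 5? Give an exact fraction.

47202488482628965407121484707569451771257798848442898338707633657298228480/382206345311355160098826021591607537753401060733526544704274120065960129029

obs 1: x=1 → posterior Gamma(8, 7/2)
obs 2: x=6 → posterior Gamma(14, 9/2)
obs 3: x=5 → posterior Gamma(19, 11/2)
obs 4: x=6 → posterior Gamma(25, 13/2)
obs 5: x=0 → posterior Gamma(25, 15/2)
obs 6: x=5 → posterior Gamma(30, 17/2)
obs 7: x=0 → posterior Gamma(30, 19/2)
obs 8: x=5 → posterior Gamma(35, 21/2)
obs 9: x=2 → posterior Gamma(37, 23/2)
obs 10: x=3 → posterior Gamma(40, 25/2)
obs 11: x=6 → posterior Gamma(46, 27/2)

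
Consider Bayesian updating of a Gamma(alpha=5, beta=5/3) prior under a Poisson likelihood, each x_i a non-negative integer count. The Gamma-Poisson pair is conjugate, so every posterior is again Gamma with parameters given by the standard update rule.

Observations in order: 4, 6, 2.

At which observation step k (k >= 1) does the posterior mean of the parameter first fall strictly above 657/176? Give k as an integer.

k = 2

obs 1: x=4 → posterior Gamma(9, 8/3)
obs 2: x=6 → posterior Gamma(15, 11/3)
obs 3: x=2 → posterior Gamma(17, 14/3)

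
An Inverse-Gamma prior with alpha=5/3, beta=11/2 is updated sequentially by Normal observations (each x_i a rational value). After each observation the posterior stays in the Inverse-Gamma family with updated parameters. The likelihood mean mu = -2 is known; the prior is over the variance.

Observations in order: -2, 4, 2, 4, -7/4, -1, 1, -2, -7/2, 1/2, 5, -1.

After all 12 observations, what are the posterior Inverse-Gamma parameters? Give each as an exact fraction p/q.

alpha=23/3, beta=2681/32

obs 1: x=-2 → posterior Inverse-Gamma(13/6, 11/2)
obs 2: x=4 → posterior Inverse-Gamma(8/3, 47/2)
obs 3: x=2 → posterior Inverse-Gamma(19/6, 63/2)
obs 4: x=4 → posterior Inverse-Gamma(11/3, 99/2)
obs 5: x=-7/4 → posterior Inverse-Gamma(25/6, 1585/32)
obs 6: x=-1 → posterior Inverse-Gamma(14/3, 1601/32)
obs 7: x=1 → posterior Inverse-Gamma(31/6, 1745/32)
obs 8: x=-2 → posterior Inverse-Gamma(17/3, 1745/32)
obs 9: x=-7/2 → posterior Inverse-Gamma(37/6, 1781/32)
obs 10: x=1/2 → posterior Inverse-Gamma(20/3, 1881/32)
obs 11: x=5 → posterior Inverse-Gamma(43/6, 2665/32)
obs 12: x=-1 → posterior Inverse-Gamma(23/3, 2681/32)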